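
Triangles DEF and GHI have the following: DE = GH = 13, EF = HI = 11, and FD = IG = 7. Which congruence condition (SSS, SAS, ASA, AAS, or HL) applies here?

The given information matches SSS: All three pairs of corresponding sides are equal (Side-Side-Side).

SSS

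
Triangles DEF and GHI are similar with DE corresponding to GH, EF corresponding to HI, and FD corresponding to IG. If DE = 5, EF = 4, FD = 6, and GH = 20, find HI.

k = 20/5 = 4. HI = 4 * 4 = 16.

16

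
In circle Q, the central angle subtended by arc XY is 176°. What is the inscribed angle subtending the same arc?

Inscribed angle = 176° / 2 = 88° (inscribed angle theorem).

88°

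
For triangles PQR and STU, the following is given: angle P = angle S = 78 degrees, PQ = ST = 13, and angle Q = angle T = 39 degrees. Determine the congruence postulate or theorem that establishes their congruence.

The given information provides:
angle P = angle S = 78 degrees, PQ = ST = 13, and angle Q = angle T = 39 degrees
This matches the ASA congruence theorem.
Two pairs of corresponding angles and the included side are equal (Angle-Side-Angle).

ASA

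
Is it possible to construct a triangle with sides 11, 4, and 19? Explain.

Check the triangle inequality: 11 + 4 = 15 ≤ 19.
Since the sum of two sides does not exceed the third, no triangle can be formed.

No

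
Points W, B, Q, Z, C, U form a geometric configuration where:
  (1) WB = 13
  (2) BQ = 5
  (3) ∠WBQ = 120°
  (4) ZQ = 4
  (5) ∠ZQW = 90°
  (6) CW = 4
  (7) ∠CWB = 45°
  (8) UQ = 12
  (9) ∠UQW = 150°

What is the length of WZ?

Step 1: By the law of cosines on triangle QBW: QW² = 5² + 13² − 2·5·13·cos(120°) = 259, so QW ≈ 16.09.
Step 2: By the law of cosines on triangle WQZ: WZ² = 16.09² + 4² − 2·16.09·4·cos(90°) = 275, so WZ = 5·√11.

Therefore, the length of WZ = 5·√11.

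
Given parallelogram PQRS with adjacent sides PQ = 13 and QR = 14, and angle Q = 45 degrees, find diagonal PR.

Law of cosines: d^2 = 13^2 + 14^2 - 2(13)(14)cos(45°) = 365 - 182*sqrt(2), so d = sqrt(365 - 182*sqrt(2)).

sqrt(365 - 182*sqrt(2))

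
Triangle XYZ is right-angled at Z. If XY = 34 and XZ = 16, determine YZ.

Rearranging the Pythagorean theorem to solve for the unknown leg:
leg^2 = hypotenuse^2 - known_leg^2 = 1156 - 256 = 900
leg = sqrt(900) = 30.

30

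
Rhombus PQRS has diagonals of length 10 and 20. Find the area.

Area = (10 * 20) / 2 = 200 / 2 = 100

100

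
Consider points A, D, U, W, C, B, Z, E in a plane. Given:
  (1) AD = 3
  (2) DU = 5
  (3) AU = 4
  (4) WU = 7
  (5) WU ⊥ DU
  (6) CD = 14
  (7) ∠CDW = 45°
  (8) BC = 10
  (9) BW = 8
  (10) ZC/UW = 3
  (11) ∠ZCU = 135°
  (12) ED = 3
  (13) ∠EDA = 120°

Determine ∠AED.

Step 1: By the law of cosines on triangle EDA: EA² = 3² + 3² − 2·3·3·cos(120°) = 27, so EA = 3·√3.
Step 2: By the inverse law of cosines on triangle AED: cos(∠AED) = ((3·√3)² + 3² − 3²) / (2·3·√3·3) = 27/31.18 = 0.866, so ∠AED = 30°.

Therefore, the measure of angle ∠AED = 30°.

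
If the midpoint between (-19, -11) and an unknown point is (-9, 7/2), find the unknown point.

Using the midpoint formula: M = ((x1 + x2)/2, (y1 + y2)/2)
We know M = (-9, 7/2) and B = (-19, -11)
For x: -9 = (-19 + x2)/2, so x2 = 2*-9 - -19 = 1
For y: 7/2 = (-11 + y2)/2, so y2 = 2*7/2 - -11 = 18
A = (1, 18)

(1, 18)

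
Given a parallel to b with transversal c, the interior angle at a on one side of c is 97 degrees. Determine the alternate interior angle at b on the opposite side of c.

Alternate interior angles formed by parallel lines and a transversal are equal.
The given angle is 97 degrees.
The alternate interior angle = 97 degrees.

97 degrees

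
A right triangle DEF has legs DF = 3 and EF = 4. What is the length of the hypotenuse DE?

DE = sqrt(3^2 + 4^2) = sqrt(25) = 5

5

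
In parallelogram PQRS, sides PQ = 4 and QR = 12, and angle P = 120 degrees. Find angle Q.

Opposite sides of a parallelogram are parallel, so consecutive angles form co-interior angles on a transversal.
Co-interior angles sum to 180°, giving angle Q = 180 - 120 = 60 degrees.

60 degrees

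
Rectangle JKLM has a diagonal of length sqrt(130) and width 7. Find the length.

The diagonal of a rectangle forms a right triangle with the two sides.
Rearranging the Pythagorean theorem: missing side = sqrt(d^2 - known^2).
= sqrt(130 - 49) = sqrt(81) = 9.

9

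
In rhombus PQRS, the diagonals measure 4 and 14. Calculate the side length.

The diagonals of a rhombus bisect each other at right angles.
Half-diagonals: 4/2 = 2 and 14/2 = 7
side = sqrt(2^2 + 7^2)
side = sqrt(4 + 49)
side = sqrt(53)

sqrt(53)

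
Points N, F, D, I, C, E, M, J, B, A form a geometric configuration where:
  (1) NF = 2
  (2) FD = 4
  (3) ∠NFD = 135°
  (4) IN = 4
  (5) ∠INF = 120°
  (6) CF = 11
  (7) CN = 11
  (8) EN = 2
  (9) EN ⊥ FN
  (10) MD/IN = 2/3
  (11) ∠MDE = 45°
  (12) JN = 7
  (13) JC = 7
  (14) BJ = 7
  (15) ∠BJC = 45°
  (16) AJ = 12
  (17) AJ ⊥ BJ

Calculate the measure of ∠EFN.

Step 1: By the law of cosines on triangle FNE: FE² = 2² + 2² − 2·2·2·cos(90°) = 8, so FE = 2·√2.
Step 2: By the inverse law of cosines on triangle EFN: cos(∠EFN) = ((2·√2)² + 2² − 2²) / (2·2·√2·2) = 8/11.31 = 0.7071, so ∠EFN = 45°.

Therefore, the measure of angle ∠EFN = 45°.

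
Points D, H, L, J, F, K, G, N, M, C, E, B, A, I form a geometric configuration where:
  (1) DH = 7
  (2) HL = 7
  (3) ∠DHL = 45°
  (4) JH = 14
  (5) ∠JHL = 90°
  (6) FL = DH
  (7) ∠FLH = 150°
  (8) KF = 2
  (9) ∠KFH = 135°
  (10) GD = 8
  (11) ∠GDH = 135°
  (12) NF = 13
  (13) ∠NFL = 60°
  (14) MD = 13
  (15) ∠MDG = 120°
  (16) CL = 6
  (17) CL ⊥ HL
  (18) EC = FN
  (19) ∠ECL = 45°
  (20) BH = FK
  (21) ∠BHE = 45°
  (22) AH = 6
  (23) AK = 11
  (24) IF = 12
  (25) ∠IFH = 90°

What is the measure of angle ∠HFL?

From the given relations: FL = DH = 7.
Step 1: By the law of cosines on triangle FLH: FH² = 7² + 7² − 2·7·7·cos(150°) = 182.87, so FH ≈ 13.52.
Step 2: By the inverse law of cosines on triangle HFL: cos(∠HFL) = (13.52² + 7² − 7²) / (2·13.52·7) = 182.87/189.32 = 0.9659, so ∠HFL = 15°.

Therefore, the measure of angle ∠HFL = 15°.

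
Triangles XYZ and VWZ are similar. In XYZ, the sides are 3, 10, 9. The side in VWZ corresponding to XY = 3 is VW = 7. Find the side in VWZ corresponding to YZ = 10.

Similar triangles have proportional sides. Setting up the proportion:
VW / XY = WZ / YZ
7 / 3 = WZ / 10
WZ = 10 * 7 / 3 = 70/3.

70/3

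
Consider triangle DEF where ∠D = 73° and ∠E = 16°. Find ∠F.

By the triangle angle sum property, the three interior angles of any triangle add up to 180°.
We know angle D = 73° and angle E = 16°, so their sum is 89°.
Therefore angle F = 180° - 89° = 91°.

91 degrees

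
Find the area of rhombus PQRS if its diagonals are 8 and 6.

The diagonals of a rhombus divide it into four right triangles.
Each triangle has legs 8/ 2 = 4 and 6/2 = 3, so each has area (1/2)*4*3 = 6.
Four such triangles give total area = (d1 * d2) / 2 = 24.

24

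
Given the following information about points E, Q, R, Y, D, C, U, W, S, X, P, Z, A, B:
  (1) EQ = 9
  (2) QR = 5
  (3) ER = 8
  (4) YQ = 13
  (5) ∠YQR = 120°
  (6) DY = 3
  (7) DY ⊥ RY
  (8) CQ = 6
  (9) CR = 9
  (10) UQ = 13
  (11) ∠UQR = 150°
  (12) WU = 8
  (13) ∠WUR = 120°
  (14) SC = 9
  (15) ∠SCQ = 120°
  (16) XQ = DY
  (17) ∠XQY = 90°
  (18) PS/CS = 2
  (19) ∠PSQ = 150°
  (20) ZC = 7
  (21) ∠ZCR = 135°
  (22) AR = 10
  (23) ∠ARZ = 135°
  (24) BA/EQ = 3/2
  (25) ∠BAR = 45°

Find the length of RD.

Step 1: By the law of cosines on triangle RQY: RY² = 5² + 13² − 2·5·13·cos(120°) = 259, so RY ≈ 16.09.
Step 2: By the law of cosines on triangle RYD: RD² = 16.09² + 3² − 2·16.09·3·cos(90°) = 268, so RD = 2·√67.

Therefore, the length of RD = 2·√67.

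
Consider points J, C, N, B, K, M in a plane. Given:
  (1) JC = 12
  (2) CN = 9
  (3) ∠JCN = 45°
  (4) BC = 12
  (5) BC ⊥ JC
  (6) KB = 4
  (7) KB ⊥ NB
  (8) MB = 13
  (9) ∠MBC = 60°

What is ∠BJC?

Step 1: By the law of cosines on triangle JCB: JB² = 12² + 12² − 2·12·12·cos(90°) = 288, so JB = 12·√2.
Step 2: By the inverse law of cosines on triangle BJC: cos(∠BJC) = ((12·√2)² + 12² − 12²) / (2·12·√2·12) = 288/407.29 = 0.7071, so ∠BJC = 45°.

Therefore, the measure of angle ∠BJC = 45°.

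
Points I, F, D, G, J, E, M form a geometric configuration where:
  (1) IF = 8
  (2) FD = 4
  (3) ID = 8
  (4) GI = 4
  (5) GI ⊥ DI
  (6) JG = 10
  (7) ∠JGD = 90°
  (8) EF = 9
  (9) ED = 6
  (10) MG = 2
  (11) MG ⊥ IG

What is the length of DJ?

Step 1: By the law of cosines on triangle DIG: DG² = 8² + 4² − 2·8·4·cos(90°) = 80, so DG = 4·√5.
Step 2: By the law of cosines on triangle DGJ: DJ² = (4·√5)² + 10² − 2·4·√5·10·cos(90°) = 180, so DJ = 6·√5.

Therefore, the length of DJ = 6·√5.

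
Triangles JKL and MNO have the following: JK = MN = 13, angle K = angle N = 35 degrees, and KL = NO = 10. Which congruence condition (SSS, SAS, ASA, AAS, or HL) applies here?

Consider the given information: JK = MN = 13, angle K = angle N = 35 degrees, and KL = NO = 10
This is not AAS or HL: AAS requires two angles and a non-included side. HL only applies to right triangles with matching hypotenuse and leg.
The correct criterion is SAS. Two pairs of corresponding sides and the included angle are equal (Side-Angle-Side).

SAS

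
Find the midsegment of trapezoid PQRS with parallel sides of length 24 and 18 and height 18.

The midsegment of a trapezoid = (base1 + base2) / 2
midsegment = (24 + 18) / 2
midsegment = 42 / 2
midsegment = 21

21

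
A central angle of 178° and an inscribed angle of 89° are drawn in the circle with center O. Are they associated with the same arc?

By the inscribed angle theorem, if both angles subtend the same arc, the inscribed angle must be half the central angle.
Half of 178° = 89°, which equals the given inscribed angle of 89°.
Therefore, yes, they correspond to the same arc.

Yes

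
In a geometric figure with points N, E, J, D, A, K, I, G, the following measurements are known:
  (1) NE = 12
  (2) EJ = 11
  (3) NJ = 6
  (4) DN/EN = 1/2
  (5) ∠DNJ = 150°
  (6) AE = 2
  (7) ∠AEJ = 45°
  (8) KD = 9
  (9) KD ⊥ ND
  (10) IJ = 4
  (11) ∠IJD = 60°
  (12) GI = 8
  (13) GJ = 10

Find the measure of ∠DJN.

From the given relations: DN = 1/2·EN = 1/2·12 = 6.
Step 1: By the law of cosines on triangle JND: JD² = 6² + 6² − 2·6·6·cos(150°) = 134.35, so JD ≈ 11.59.
Step 2: By the inverse law of cosines on triangle DJN: cos(∠DJN) = (11.59² + 6² − 6²) / (2·11.59·6) = 134.35/139.09 = 0.9659, so ∠DJN = 15°.

Therefore, the measure of angle ∠DJN = 15°.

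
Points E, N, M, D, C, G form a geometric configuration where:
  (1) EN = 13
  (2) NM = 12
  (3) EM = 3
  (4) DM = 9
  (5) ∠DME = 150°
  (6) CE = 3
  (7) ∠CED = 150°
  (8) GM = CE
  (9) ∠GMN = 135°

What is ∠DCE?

Step 1: By the law of cosines on triangle EMD: ED² = 3² + 9² − 2·3·9·cos(150°) = 136.77, so ED ≈ 11.69.
Step 2: By the law of cosines on triangle CED: CD² = 3² + 11.69² − 2·3·11.69·cos(150°) = 206.53, so CD ≈ 14.37.
Step 3: By the inverse law of cosines on triangle DCE: cos(∠DCE) = (14.37² + 3² − 11.69²) / (2·14.37·3) = 78.77/86.23 = 0.9135, so ∠DCE = 24.01°.

Therefore, the measure of angle ∠DCE = 24.01°.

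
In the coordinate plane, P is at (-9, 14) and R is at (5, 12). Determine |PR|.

d = sqrt((5 - -9)^2 + (12 - 14)^2)
d = sqrt(14^2 + -2^2)
d = sqrt(196 + 4)
d = sqrt(200) = 10*sqrt(2)

10*sqrt(2)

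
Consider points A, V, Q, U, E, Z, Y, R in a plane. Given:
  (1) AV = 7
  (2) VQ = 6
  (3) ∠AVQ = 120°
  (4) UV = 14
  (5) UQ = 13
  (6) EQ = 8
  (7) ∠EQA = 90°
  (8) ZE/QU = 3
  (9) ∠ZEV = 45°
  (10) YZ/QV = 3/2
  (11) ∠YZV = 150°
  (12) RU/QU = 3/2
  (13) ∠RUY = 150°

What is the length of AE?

Step 1: By the law of cosines on triangle AVQ: AQ² = 7² + 6² − 2·7·6·cos(120°) = 127, so AQ = √127.
Step 2: By the law of cosines on triangle AQE: AE² = √127² + 8² − 2·√127·8·cos(90°) = 191, so AE = √191.

Therefore, the length of AE = √191.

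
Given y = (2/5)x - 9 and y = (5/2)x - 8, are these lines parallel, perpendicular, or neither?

Slope of line 1: m1 = 2/5
Slope of line 2: m2 = 5/2
m1 != m2 and m1*m2 = 1 != -1. Neither.

Neither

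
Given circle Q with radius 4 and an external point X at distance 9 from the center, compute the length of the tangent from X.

tangent = √(d² - r²) = √(9² - 4²) = √(81 - 16) = √65 = sqrt(65)

sqrt(65)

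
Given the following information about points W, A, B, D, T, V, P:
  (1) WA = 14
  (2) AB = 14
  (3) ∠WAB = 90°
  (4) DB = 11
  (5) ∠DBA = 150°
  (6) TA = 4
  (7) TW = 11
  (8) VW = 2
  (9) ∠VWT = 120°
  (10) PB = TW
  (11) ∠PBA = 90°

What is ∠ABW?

Step 1: By the law of cosines on triangle BAW: BW² = 14² + 14² − 2·14·14·cos(90°) = 392, so BW = 14·√2.
Step 2: By the inverse law of cosines on triangle ABW: cos(∠ABW) = (14² + (14·√2)² − 14²) / (2·14·14·√2) = 392/554.37 = 0.7071, so ∠ABW = 45°.

Therefore, the measure of angle ∠ABW = 45°.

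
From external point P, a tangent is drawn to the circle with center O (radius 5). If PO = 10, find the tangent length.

Let T be the point of tangency. Then OT ⊥ PT (radius ⊥ tangent).
In right triangle OTP: OP² = OT² + PT²
10² = 5² + PT²
PT² = 75, PT = 5*sqrt(3)

5*sqrt(3)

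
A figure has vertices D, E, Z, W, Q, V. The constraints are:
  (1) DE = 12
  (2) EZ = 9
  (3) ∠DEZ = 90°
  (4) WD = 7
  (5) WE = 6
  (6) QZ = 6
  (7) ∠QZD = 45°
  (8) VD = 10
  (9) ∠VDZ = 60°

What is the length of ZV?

Step 1: By the law of cosines on triangle ZED: ZD² = 9² + 12² − 2·9·12·cos(90°) = 225, so ZD = 15.
Step 2: By the law of cosines on triangle ZDV: ZV² = 15² + 10² − 2·15·10·cos(60°) = 175, so ZV = 5·√7.

Therefore, the length of ZV = 5·√7.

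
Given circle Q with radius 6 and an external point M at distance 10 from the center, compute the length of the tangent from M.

tangent = √(d² - r²) = √(10² - 6²) = √(100 - 36) = √64 = 8

8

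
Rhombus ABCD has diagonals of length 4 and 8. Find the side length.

In a rhombus, the diagonals bisect each other perpendicularly, creating four congruent right triangles.
Each triangle has legs 2 (half of 4) and 4 (half of 8).
The hypotenuse of each right triangle is a side of the rhombus:
side = sqrt(2^2 + 4^2) = sqrt(20) = 2*sqrt(5)

2*sqrt(5)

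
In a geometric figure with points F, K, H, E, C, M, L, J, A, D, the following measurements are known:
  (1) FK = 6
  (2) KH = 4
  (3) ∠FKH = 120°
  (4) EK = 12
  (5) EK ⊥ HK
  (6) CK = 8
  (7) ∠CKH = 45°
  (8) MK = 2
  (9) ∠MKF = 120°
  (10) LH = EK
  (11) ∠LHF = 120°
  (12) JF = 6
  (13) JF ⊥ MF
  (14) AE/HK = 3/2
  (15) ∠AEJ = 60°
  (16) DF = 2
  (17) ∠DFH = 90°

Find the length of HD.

Step 1: By the law of cosines on triangle FKH: FH² = 6² + 4² − 2·6·4·cos(120°) = 76, so FH = 2·√19.
Step 2: By the law of cosines on triangle HFD: HD² = (2·√19)² + 2² − 2·2·√19·2·cos(90°) = 80, so HD = 4·√5.

Therefore, the length of HD = 4·√5.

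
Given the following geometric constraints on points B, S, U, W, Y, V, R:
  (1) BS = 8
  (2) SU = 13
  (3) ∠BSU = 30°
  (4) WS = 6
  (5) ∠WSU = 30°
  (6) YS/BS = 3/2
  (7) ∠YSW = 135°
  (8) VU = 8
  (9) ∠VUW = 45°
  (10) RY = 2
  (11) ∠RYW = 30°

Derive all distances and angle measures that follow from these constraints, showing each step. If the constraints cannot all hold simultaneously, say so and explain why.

The constraints are consistent.

From the given relations:
  YS = 3/2·BS = 3/2·8 = 12

Step 1: From BS = 8, SU = 13, and ∠BSU = 30°, by the law of cosines:
  BU² = BS² + SU² - 2·BS·SU·cos(30°) = 64 + 169 - 180.1 = 52.87
  BU ≈ 7.27

Step 2: From US = 13, SW = 6, and ∠USW = 30°, by the law of cosines:
  UW² = US² + SW² - 2·US·SW·cos(30°) = 169 + 36 - 135.1 = 69.9
  UW ≈ 8.36

Step 3: From WS = 6, SY = 12, and ∠WSY = 135°, by the law of cosines:
  WY² = WS² + SY² - 2·WS·SY·cos(135°) = 36 + 144 + 101.8 = 281.8
  WY ≈ 16.79

Step 4: From WU = 8.36, UV = 8, and ∠WUV = 45°, by the law of cosines:
  WV² = WU² + UV² - 2·WU·UV·cos(45°) = 69.9 + 64 - 94.59 = 39.31
  WV ≈ 6.27

Step 5: From WY = 16.79, YR = 2, and ∠WYR = 30°, by the law of cosines:
  WR² = WY² + YR² - 2·WY·YR·cos(30°) = 281.8 + 4 - 58.15 = 227.7
  WR ≈ 15.09

Step 6: From BS = 8, BU = 7.27, SU = 13, by the inverse law of cosines:
  cos(∠SBU) = (BS² + BU² - SU²) / (2·BS·BU)
  ∠SBU = 116.62°

Step 7: From UB = 7.27, US = 13, BS = 8, by the inverse law of cosines:
  cos(∠BUS) = (UB² + US² - BS²) / (2·UB·US)
  ∠BUS = 33.38°

Step 8: From US = 13, UW = 8.36, SW = 6, by the inverse law of cosines:
  cos(∠SUW) = (US² + UW² - SW²) / (2·US·UW)
  ∠SUW = 21.03°

Step 9: From WS = 6, WU = 8.36, SU = 13, by the inverse law of cosines:
  cos(∠SWU) = (WS² + WU² - SU²) / (2·WS·WU)
  ∠SWU = 128.97°

Step 10: From WS = 6, WY = 16.79, SY = 12, by the inverse law of cosines:
  cos(∠SWY) = (WS² + WY² - SY²) / (2·WS·WY)
  ∠SWY = 30.36°

Step 11: From YS = 12, YW = 16.79, SW = 6, by the inverse law of cosines:
  cos(∠SYW) = (YS² + YW² - SW²) / (2·YS·YW)
  ∠SYW = 14.64°

Step 12: From WR = 15.09, WY = 16.79, RY = 2, by the inverse law of cosines:
  cos(∠RWY) = (WR² + WY² - RY²) / (2·WR·WY)
  ∠RWY = 3.8°

Step 13: From WU = 8.36, WV = 6.27, UV = 8, by the inverse law of cosines:
  cos(∠UWV) = (WU² + WV² - UV²) / (2·WU·WV)
  ∠UWV = 64.45°

Step 14: From VU = 8, VW = 6.27, UW = 8.36, by the inverse law of cosines:
  cos(∠UVW) = (VU² + VW² - UW²) / (2·VU·VW)
  ∠UVW = 70.55°

Step 15: From RW = 15.09, RY = 2, WY = 16.79, by the inverse law of cosines:
  cos(∠WRY) = (RW² + RY² - WY²) / (2·RW·RY)
  ∠WRY = 146.2°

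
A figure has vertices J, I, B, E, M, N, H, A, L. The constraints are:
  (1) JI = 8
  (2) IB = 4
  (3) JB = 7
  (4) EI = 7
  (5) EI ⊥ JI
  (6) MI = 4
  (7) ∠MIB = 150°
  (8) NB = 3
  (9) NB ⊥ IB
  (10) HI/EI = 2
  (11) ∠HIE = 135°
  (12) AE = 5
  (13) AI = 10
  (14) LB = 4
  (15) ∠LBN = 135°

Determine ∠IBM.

Step 1: By the law of cosines on triangle BIM: BM² = 4² + 4² − 2·4·4·cos(150°) = 59.71, so BM ≈ 7.73.
Step 2: By the inverse law of cosines on triangle IBM: cos(∠IBM) = (4² + 7.73² − 4²) / (2·4·7.73) = 59.71/61.82 = 0.9659, so ∠IBM = 15°.

Therefore, the measure of angle ∠IBM = 15°.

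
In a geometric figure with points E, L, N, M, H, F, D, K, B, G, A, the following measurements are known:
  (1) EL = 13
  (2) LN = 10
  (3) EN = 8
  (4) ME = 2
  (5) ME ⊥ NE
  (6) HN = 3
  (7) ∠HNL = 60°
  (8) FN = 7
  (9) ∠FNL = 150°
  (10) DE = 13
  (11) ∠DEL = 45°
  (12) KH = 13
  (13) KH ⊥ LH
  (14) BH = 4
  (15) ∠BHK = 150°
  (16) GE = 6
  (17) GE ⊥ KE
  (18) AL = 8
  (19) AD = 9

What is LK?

Step 1: By the law of cosines on triangle LNH: LH² = 10² + 3² − 2·10·3·cos(60°) = 79, so LH = √79.
Step 2: By the law of cosines on triangle LHK: LK² = √79² + 13² − 2·√79·13·cos(90°) = 248, so LK = 2·√62.

Therefore, the length of LK = 2·√62.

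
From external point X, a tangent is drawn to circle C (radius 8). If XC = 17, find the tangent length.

The tangent, radius, and line from the external point to the center form a right triangle.
The right angle is where the tangent meets the radius.
By the Pythagorean theorem: tangent² + 8² = 17²
tangent² = 289 - 64 = 225
tangent = 15

15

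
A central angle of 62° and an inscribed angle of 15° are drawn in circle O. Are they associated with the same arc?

By the inscribed angle theorem, the inscribed angle for a central angle of 62° should be 62° / 2 = 31°.
The given inscribed angle is 15°, which does not equal 31°.
Therefore, no, they do not correspond to the same arc.

No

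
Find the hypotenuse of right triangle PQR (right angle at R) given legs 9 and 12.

In a right triangle, the square of the hypotenuse equals the sum of the squares of the two legs.
The legs are 9 and 12, so the hypotenuse = sqrt(81 + 144) = sqrt(225) = 15.

15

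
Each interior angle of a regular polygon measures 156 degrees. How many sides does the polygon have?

The exterior angle is the supplement of the interior angle: 180 - 156 = 24 degrees.
Since the exterior angles of any convex polygon sum to 360 degrees, the number of sides is 360 / 24 = 15.

15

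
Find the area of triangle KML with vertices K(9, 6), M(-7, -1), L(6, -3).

Using the Shoelace formula for a triangle:
Area = (1/2)|x0(y1 - y2) + x1(y2 - y0) + x2(y0 - y1)|
Area = (1/2)|9(-1 - -3) + -7(-3 - 6) + 6(6 - -1)|
Area = (1/2)|18 + 63 + 42|
Area = (1/2)|123|
Area = (1/2)(123)
Area = 123/2

123/2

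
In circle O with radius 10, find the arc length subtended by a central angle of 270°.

The full circumference is 2πr = 2π(10) = 20*pi.
The arc spans 270° out of 360°, which is a fraction of 3/4.
Arc length = 20*pi × 3/4 = 15*pi.

15*pi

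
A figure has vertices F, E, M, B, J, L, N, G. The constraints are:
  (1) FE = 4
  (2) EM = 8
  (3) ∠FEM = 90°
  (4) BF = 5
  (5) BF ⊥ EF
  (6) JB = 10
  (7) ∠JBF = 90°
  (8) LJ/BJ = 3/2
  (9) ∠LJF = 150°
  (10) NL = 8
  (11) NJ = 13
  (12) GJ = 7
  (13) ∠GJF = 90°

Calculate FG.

Step 1: By the law of cosines on triangle JBF: JF² = 10² + 5² − 2·10·5·cos(90°) = 125, so JF = 5·√5.
Step 2: By the law of cosines on triangle FJG: FG² = (5·√5)² + 7² − 2·5·√5·7·cos(90°) = 174, so FG = √174.

Therefore, the length of FG = √174.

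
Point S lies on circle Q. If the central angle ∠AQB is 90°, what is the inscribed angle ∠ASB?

An inscribed angle intercepts an arc from a point on the circle, while the central angle intercepts the same arc from the center.
The inscribed angle is always half the central angle: 90° / 2 = 45°.

45°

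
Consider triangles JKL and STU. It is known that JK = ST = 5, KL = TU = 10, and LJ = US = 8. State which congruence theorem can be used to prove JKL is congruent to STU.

Consider the given information: JK = ST = 5, KL = TU = 10, and LJ = US = 8
This is not SAS or AAS: SAS requires two sides and the included angle between them. AAS requires two angles and a non-included side.
The correct criterion is SSS. All three pairs of corresponding sides are equal (Side-Side-Side).

SSS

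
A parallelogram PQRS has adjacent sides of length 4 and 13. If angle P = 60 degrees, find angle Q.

In a parallelogram, consecutive angles are supplementary (sum to 180°).
angle Q = 180 - angle P
angle Q = 180 - 60
angle Q = 120 degrees

120 degrees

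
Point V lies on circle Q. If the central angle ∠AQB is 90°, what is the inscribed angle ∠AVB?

Inscribed angle = 90° / 2 = 45° (inscribed angle theorem).

45°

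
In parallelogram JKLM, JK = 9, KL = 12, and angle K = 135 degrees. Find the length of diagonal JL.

The diagonal of a parallelogram can be found by treating two adjacent sides and the diagonal as a triangle.
Applying the law of cosines with sides 9, 12 and included angle 135°:
d^2 = 81 + 144 - 216*cos(135°) = 108*sqrt(2) + 225
d = 3*sqrt(12*sqrt(2) + 25)

3*sqrt(12*sqrt(2) + 25)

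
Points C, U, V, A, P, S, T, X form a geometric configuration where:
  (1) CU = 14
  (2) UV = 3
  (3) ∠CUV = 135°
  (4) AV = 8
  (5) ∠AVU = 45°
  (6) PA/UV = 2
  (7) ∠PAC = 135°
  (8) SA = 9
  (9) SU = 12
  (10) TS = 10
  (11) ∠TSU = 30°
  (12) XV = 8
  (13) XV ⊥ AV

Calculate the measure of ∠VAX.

Step 1: By the law of cosines on triangle AVX: AX² = 8² + 8² − 2·8·8·cos(90°) = 128, so AX = 8·√2.
Step 2: By the inverse law of cosines on triangle VAX: cos(∠VAX) = (8² + (8·√2)² − 8²) / (2·8·8·√2) = 128/181.02 = 0.7071, so ∠VAX = 45°.

Therefore, the measure of angle ∠VAX = 45°.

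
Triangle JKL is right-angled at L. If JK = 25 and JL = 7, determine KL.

Rearranging the Pythagorean theorem to solve for the unknown leg:
leg^2 = hypotenuse^2 - known_leg^2 = 625 - 49 = 576
leg = sqrt(576) = 24.

24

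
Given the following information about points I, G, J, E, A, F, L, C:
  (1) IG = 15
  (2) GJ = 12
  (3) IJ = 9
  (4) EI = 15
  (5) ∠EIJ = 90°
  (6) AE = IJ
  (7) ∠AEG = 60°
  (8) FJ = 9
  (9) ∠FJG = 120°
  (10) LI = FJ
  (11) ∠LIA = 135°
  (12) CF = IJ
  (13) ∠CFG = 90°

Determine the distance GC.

From the given relations: CF = IJ = 9.
Step 1: By the law of cosines on triangle FJG: FG² = 9² + 12² − 2·9·12·cos(120°) = 333, so FG = 3·√37.
Step 2: By the law of cosines on triangle GFC: GC² = (3·√37)² + 9² − 2·3·√37·9·cos(90°) = 414, so GC = 3·√46.

Therefore, the length of GC = 3·√46.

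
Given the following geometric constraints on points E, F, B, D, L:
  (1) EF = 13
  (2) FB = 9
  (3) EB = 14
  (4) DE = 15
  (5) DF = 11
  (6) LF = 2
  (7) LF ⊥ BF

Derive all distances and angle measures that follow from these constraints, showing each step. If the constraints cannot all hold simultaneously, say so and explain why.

The constraints are consistent.

Step 1: From BF = 9, FL = 2, and ∠BFL = 90°, by the law of cosines:
  BL² = BF² + FL² - 2·BF·FL·cos(90°) = 81 + 4 - 0 = 85
  BL = √85

Step 2: From EB = 14, EF = 13, BF = 9, by the inverse law of cosines:
  cos(∠BEF) = (EB² + EF² - BF²) / (2·EB·EF)
  ∠BEF = 38.72°

Step 3: From ED = 15, EF = 13, DF = 11, by the inverse law of cosines:
  cos(∠DEF) = (ED² + EF² - DF²) / (2·ED·EF)
  ∠DEF = 45.57°

Step 4: From FB = 9, FE = 13, BE = 14, by the inverse law of cosines:
  cos(∠BFE) = (FB² + FE² - BE²) / (2·FB·FE)
  ∠BFE = 76.66°

Step 5: From FD = 11, FE = 13, DE = 15, by the inverse law of cosines:
  cos(∠DFE) = (FD² + FE² - DE²) / (2·FD·FE)
  ∠DFE = 76.86°

Step 6: From BE = 14, BF = 9, EF = 13, by the inverse law of cosines:
  cos(∠EBF) = (BE² + BF² - EF²) / (2·BE·BF)
  ∠EBF = 64.62°

Step 7: From DE = 15, DF = 11, EF = 13, by the inverse law of cosines:
  cos(∠EDF) = (DE² + DF² - EF²) / (2·DE·DF)
  ∠EDF = 57.56°

Step 8: From BF = 9, BL = √85, FL = 2, by the inverse law of cosines:
  cos(∠FBL) = (BF² + BL² - FL²) / (2·BF·BL)
  ∠FBL = 12.53°

Step 9: From LB = √85, LF = 2, BF = 9, by the inverse law of cosines:
  cos(∠BLF) = (LB² + LF² - BF²) / (2·LB·LF)
  ∠BLF = 77.47°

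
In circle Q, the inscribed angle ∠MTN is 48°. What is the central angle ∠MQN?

The inscribed angle theorem states that a central angle is always twice any inscribed angle that subtends the same arc.
Since the inscribed angle is 48°, the central angle = 2 × 48° = 96°.

96°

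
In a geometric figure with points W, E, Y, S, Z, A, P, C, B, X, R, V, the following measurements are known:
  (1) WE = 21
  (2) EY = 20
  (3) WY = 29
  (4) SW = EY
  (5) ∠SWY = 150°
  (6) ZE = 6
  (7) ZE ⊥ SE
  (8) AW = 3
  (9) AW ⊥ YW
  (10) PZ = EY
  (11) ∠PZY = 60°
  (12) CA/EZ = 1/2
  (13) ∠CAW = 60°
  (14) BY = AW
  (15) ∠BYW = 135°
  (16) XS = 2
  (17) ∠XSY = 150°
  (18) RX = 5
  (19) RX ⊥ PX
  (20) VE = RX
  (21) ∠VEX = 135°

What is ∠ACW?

From the given relations: CA = 1/2·EZ = 1/2·6 = 3.
Step 1: By the law of cosines on triangle CAW: CW² = 3² + 3² − 2·3·3·cos(60°) = 9, so CW = 3.
Step 2: By the inverse law of cosines on triangle ACW: cos(∠ACW) = (3² + 3² − 3²) / (2·3·3) = 9/18 = 0.5, so ∠ACW = 60°.

Therefore, the measure of angle ∠ACW = 60°.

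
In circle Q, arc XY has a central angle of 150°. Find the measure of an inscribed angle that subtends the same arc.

By the inscribed angle theorem, the inscribed angle is half the central angle.
Inscribed angle = 150° / 2 = 75°

75°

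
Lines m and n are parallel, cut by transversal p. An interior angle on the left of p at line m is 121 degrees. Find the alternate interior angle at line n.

Alternate interior angles lie on opposite sides of the transversal, between the parallel lines.
By the alternate interior angle theorem, they are equal: 121 degrees.

121 degrees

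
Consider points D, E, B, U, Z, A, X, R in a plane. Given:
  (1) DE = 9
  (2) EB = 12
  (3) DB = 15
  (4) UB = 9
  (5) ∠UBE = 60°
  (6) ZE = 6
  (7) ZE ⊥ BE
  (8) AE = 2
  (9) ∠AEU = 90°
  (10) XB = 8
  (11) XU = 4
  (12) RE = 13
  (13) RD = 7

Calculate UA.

Step 1: By the law of cosines on triangle UBE: UE² = 9² + 12² − 2·9·12·cos(60°) = 117, so UE = 3·√13.
Step 2: By the law of cosines on triangle UEA: UA² = (3·√13)² + 2² − 2·3·√13·2·cos(90°) = 121, so UA = 11.

Therefore, the length of UA = 11.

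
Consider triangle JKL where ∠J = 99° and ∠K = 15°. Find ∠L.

angle L = 180 - 99 - 15 = 66 degrees.

66 degrees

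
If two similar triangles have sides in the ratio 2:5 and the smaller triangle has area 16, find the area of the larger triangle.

For similar figures, the area ratio equals the square of the side ratio.
Side ratio (the smaller triangle to the larger triangle) = 2:5, so area ratio = 2^2:5^2 = 4:25.
If the area of the smaller triangle is 16, then the area of the larger triangle = 16 * (25/4) = 100.

100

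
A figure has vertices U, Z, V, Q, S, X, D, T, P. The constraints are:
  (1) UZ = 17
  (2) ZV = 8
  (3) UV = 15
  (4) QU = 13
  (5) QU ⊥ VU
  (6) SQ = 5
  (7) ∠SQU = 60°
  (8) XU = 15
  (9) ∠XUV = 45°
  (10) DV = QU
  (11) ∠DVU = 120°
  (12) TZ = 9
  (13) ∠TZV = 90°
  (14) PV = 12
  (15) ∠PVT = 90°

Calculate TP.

Step 1: By the law of cosines on triangle VZT: VT² = 8² + 9² − 2·8·9·cos(90°) = 145, so VT = √145.
Step 2: By the law of cosines on triangle TVP: TP² = √145² + 12² − 2·√145·12·cos(90°) = 289, so TP = 17.

Therefore, the length of TP = 17.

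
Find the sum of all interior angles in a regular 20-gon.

The sum of interior angles of an n-sided polygon is (n - 2) * 180.
For n = 20: (20 - 2) * 180 = 18 * 180 = 3240 degrees.

3240 degrees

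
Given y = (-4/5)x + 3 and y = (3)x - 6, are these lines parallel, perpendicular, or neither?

Slope of line 1: m1 = -4/5
Slope of line 2: m2 = 3
For parallel lines we need equal slopes: -4/5 != 3.
For perpendicular lines we need m1*m2 = -1: (-4/5)(3) = -12/5 != -1.
Since neither condition holds, the lines are neither parallel nor perpendicular.

Neither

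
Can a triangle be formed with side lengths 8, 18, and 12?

Yes.
The triangle inequality requires that the sum of any two sides exceeds the third.
Here 8 + 12 = 20 > 18, so the condition is met.

Yes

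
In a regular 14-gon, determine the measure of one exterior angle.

Each exterior angle of a regular n-gon is 360 / n.
For n = 14: 360 / 14 = 180/7 degrees.

180/7 degrees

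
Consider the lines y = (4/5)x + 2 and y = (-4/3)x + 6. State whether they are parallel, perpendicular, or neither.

Slope of line 1: m1 = 4/5
Slope of line 2: m2 = -4/3
For parallel lines we need equal slopes: 4/5 != -4/3.
For perpendicular lines we need m1*m2 = -1: (4/5)(-4/3) = -16/15 != -1.
Since neither condition holds, the lines are neither parallel nor perpendicular.

Neither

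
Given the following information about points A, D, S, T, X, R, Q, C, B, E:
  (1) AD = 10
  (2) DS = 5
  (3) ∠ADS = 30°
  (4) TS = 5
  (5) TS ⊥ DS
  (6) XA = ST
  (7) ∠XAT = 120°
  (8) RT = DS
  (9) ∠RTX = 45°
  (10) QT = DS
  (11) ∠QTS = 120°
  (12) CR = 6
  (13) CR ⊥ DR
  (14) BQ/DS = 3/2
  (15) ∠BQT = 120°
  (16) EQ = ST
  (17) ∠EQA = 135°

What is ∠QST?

From the given relations: QT = DS = 5.
Step 1: By the law of cosines on triangle STQ: SQ² = 5² + 5² − 2·5·5·cos(120°) = 75, so SQ = 5·√3.
Step 2: By the inverse law of cosines on triangle QST: cos(∠QST) = ((5·√3)² + 5² − 5²) / (2·5·√3·5) = 75/86.6 = 0.866, so ∠QST = 30°.

Therefore, the measure of angle ∠QST = 30°.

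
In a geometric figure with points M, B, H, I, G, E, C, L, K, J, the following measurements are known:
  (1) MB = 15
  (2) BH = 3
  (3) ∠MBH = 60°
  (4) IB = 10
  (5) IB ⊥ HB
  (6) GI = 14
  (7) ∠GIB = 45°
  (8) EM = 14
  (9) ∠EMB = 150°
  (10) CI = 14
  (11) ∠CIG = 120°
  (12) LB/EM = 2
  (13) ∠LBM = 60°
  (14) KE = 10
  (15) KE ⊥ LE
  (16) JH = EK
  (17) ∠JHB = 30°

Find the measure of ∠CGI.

Step 1: By the law of cosines on triangle GIC: GC² = 14² + 14² − 2·14·14·cos(120°) = 588, so GC = 14·√3.
Step 2: By the inverse law of cosines on triangle CGI: cos(∠CGI) = ((14·√3)² + 14² − 14²) / (2·14·√3·14) = 588/678.96 = 0.866, so ∠CGI = 30°.

Therefore, the measure of angle ∠CGI = 30°.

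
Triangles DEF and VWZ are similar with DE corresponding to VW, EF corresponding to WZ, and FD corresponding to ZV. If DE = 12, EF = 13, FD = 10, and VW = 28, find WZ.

Similar triangles have proportional sides. Setting up the proportion:
VW / DE = WZ / EF
28 / 12 = WZ / 13
WZ = 13 * 28 / 12 = 91/3.

91/3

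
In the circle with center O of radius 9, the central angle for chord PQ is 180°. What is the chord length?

Chord length = 2r sin(θ/2)
= 2 × 9 × sin(180°/2)
= 2 × 9 × sin(90°)
= 18

18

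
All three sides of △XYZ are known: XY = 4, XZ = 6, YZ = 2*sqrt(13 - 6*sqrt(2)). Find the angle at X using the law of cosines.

By the inverse law of cosines: cos(X) = (XY² + XZ² - YZ²) / (2 × XY × XZ)
cos(X) = (4² + 6² - (2*sqrt(13 - 6*sqrt(2)))²) / (2 × 4 × 6)
cos(X) = (16 + 36 - (52 - 24*sqrt(2))) / 48
cos(X) = sqrt(2)/2
X = arccos(sqrt(2)/2) = 45°

45°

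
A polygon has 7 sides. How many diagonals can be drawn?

The number of diagonals in an n-gon is n(n - 3)/2.
For n = 7: 7(7 - 3)/2 = 7 × 4 / 2 = 14.

14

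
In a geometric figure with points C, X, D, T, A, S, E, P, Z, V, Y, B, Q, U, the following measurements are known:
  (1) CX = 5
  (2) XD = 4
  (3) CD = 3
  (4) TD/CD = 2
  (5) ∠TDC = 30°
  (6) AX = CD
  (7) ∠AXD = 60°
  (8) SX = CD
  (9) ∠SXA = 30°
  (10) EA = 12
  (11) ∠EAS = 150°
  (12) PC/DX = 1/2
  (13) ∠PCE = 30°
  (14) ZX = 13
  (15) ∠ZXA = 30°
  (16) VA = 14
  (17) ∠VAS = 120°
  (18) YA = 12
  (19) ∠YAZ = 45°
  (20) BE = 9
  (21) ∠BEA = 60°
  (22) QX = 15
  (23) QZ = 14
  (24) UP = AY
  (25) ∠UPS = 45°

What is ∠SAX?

From the given relations: AX = CD = 3; SX = CD = 3.
Step 1: By the law of cosines on triangle AXS: AS² = 3² + 3² − 2·3·3·cos(30°) = 2.41, so AS ≈ 1.55.
Step 2: By the inverse law of cosines on triangle SAX: cos(∠SAX) = (1.55² + 3² − 3²) / (2·1.55·3) = 2.41/9.32 = 0.2588, so ∠SAX = 75°.

Therefore, the measure of angle ∠SAX = 75°.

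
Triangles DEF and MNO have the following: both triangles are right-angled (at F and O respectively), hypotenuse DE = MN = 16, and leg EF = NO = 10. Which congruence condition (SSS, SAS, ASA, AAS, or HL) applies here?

Consider the given information: both triangles are right-angled (at F and O respectively), hypotenuse DE = MN = 16, and leg EF = NO = 10
This is not SAS or ASA: SAS requires two sides and the included angle between them. ASA requires two angles and the side between them.
The correct criterion is HL. The hypotenuse and one leg of two right triangles are equal (Hypotenuse-Leg).

HL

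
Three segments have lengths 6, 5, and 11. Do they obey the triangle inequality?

Check the triangle inequality: 6 + 5 = 11 ≤ 11.
Since the sum of two sides does not exceed the third, no triangle can be formed.

No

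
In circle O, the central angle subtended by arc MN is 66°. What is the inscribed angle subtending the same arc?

By the inscribed angle theorem, the inscribed angle is half the central angle.
Inscribed angle = 66° / 2 = 33°

33°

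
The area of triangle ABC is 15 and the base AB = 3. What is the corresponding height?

height = 2 * 15 / 3 = 10

10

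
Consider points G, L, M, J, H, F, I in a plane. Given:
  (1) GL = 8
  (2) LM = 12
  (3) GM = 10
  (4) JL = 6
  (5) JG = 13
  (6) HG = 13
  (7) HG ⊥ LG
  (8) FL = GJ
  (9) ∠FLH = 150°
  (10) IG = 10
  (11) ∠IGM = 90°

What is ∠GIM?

Step 1: By the law of cosines on triangle IGM: IM² = 10² + 10² − 2·10·10·cos(90°) = 200, so IM = 10·√2.
Step 2: By the inverse law of cosines on triangle GIM: cos(∠GIM) = (10² + (10·√2)² − 10²) / (2·10·10·√2) = 200/282.84 = 0.7071, so ∠GIM = 45°.

Therefore, the measure of angle ∠GIM = 45°.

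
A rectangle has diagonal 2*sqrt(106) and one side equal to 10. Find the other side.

b = sqrt(d^2 - a^2) = sqrt(424 - 100) = sqrt(324) = 18

18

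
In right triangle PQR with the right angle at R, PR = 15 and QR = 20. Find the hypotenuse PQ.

PQ = sqrt(15^2 + 20^2) = sqrt(625) = 25

25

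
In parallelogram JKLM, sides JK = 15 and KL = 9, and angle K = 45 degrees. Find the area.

Area = a * b * sin(theta)
Area = 15 * 9 * sin(45 degrees)
Area = 135 * sqrt(2)/2
Area = 135*sqrt(2)/2

135*sqrt(2)/2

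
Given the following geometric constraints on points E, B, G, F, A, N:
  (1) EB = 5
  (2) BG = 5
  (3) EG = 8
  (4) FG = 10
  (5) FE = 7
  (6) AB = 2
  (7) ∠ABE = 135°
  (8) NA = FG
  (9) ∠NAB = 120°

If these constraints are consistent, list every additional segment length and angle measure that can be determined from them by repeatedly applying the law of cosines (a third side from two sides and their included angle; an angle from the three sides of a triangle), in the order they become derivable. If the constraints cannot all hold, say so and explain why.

The constraints are consistent. Derivable facts, in order:
After 1 step:
- BN = 2·√31
- EA ≈ 6.57
- ∠BEG = 36.87°
- ∠BGE = 36.87°
- ∠EBG = 106.26°
- ∠EFG = 52.62°
- ∠EGF = 44.05°
- ∠FEG = 83.33°
After 2 steps:
- ∠ABN = 51.05°
- ∠AEB = 12.43°
- ∠ANB = 8.95°
- ∠BAE = 32.57°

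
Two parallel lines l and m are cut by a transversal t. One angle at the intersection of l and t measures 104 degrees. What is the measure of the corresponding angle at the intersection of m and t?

Corresponding angles are equal: 104 degrees.

104 degrees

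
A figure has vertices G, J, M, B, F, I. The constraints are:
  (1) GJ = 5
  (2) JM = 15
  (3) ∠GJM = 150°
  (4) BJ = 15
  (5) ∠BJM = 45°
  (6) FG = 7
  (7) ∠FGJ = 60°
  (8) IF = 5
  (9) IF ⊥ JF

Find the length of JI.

Step 1: By the law of cosines on triangle FGJ: FJ² = 7² + 5² − 2·7·5·cos(60°) = 39, so FJ = √39.
Step 2: By the law of cosines on triangle JFI: JI² = √39² + 5² − 2·√39·5·cos(90°) = 64, so JI = 8.

Therefore, the length of JI = 8.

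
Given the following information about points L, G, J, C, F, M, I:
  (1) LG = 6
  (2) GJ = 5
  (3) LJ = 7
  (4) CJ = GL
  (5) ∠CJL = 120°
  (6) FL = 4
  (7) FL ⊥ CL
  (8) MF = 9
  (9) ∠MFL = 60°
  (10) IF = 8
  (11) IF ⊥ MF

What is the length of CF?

From the given relations: CJ = GL = 6.
Step 1: By the law of cosines on triangle LJC: LC² = 7² + 6² − 2·7·6·cos(120°) = 127, so LC = √127.
Step 2: By the law of cosines on triangle CLF: CF² = √127² + 4² − 2·√127·4·cos(90°) = 143, so CF = √143.

Therefore, the length of CF = √143.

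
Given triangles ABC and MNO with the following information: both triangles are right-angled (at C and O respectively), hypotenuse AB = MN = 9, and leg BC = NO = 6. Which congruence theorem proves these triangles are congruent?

The given information provides:
both triangles are right-angled (at C and O respectively), hypotenuse AB = MN = 9, and leg BC = NO = 6
This matches the HL congruence theorem.
The hypotenuse and one leg of two right triangles are equal (Hypotenuse-Leg).

HL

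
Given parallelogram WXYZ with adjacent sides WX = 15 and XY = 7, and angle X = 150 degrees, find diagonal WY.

Law of cosines: d^2 = 15^2 + 7^2 - 2(15)(7)cos(150°) = 105*sqrt(3) + 274, so d = sqrt(105*sqrt(3) + 274).

sqrt(105*sqrt(3) + 274)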